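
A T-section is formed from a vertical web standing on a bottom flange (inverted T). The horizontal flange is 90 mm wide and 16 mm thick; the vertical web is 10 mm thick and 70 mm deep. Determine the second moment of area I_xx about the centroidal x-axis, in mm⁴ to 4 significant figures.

Split into non-overlapping primitives; take the origin at the lower-left of the bounding box.
Flange: 90 × 16, A = 1 440 mm², y = 8 mm, Ī = 30 720 mm⁴.
Web: 10 × 70, A = 700 mm², y = 51 mm, Ī = 285 833 mm⁴.
Centroid: ȳ = ΣA·y / ΣA = 22.0654 mm.
Transfer each piece to the centroidal x-axis using Ī + A·d² with d = y − 22.0654:
  flange: d = -14.0654 mm → contributes +315 604 mm⁴
  web: d = 28.9346 mm → contributes +871 880 mm⁴
Total I = 1 187 484 mm⁴.

I_xx ≈ 1.187 × 10⁶ mm⁴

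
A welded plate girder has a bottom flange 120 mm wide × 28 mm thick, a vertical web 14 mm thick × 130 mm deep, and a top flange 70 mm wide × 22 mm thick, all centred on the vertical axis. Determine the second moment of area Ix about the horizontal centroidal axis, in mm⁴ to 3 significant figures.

Treat the section as a set of non-overlapping primitives; coordinates are from the bounding-box lower-left.
Bottom plate: 120 × 28, A = 3 360 mm², y = 14 mm, Ī = 219 520 mm⁴.
Web plate: 14 × 130, A = 1 820 mm², y = 93 mm, Ī = 2 563 167 mm⁴.
Top plate: 70 × 22, A = 1 540 mm², y = 169 mm, Ī = 62 113 mm⁴.
Centroid: ȳ = ΣA·y / ΣA = 70.917 mm.
Transfer each piece to the horizontal centroidal axis using Ī + A·d² with d = y − 70.917:
  bottom plate: d = -56.917 mm → contributes +11 104 263 mm⁴
  web plate: d = 22.083 mm → contributes +3 450 733 mm⁴
  top plate: d = 98.083 mm → contributes +14 877 437 mm⁴
Total I = 29 432 433 mm⁴.

Ix ≈ 2.94 × 10⁷ mm⁴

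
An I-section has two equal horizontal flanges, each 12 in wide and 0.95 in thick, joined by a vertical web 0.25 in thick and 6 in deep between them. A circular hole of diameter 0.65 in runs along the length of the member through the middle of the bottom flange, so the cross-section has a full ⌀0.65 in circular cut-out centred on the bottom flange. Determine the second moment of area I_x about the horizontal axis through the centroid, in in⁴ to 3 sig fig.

Treat the section as a set of non-overlapping primitives; coordinates are from the bounding-box lower-left.
Bottom flange: 12 × 0.95, A = 11.4 in², y = 0.475 in, Ī = 0.85738 in⁴.
Web: 0.25 × 6, A = 1.5 in², y = 3.95 in, Ī = 4.5 in⁴.
Top flange: 12 × 0.95, A = 11.4 in², y = 7.425 in, Ī = 0.85738 in⁴.
Hole (subtracted): ⌀0.65, A = 0.33183 in², y = 0.475 in, Ī = 0.0087624 in⁴.
Centroid: ȳ = ΣA·y / ΣA = 3.9981 in.
Transfer each piece to the horizontal axis through the centroid using Ī + A·d² with d = y − 3.9981:
  bottom flange: d = -3.5231 in → contributes +142.36 in⁴
  web: d = -0.04811 in → contributes +4.5035 in⁴
  top flange: d = 3.4269 in → contributes +134.73 in⁴
  hole: d = -3.5231 in → contributes −4.1275 in⁴
Total I = 277.47 in⁴.

I_x ≈ 277 in⁴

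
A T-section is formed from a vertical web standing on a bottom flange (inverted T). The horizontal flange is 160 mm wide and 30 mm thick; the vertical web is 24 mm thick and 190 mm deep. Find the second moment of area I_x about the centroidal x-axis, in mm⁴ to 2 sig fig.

I_x ≈ 4.2 × 10⁷ mm⁴

Decompose the section into non-overlapping parts with the origin at the bottom-left of its bounding rectangle.
Flange: 160 × 30, A = 4 800 mm², y = 15 mm, Ī = 360 000 mm⁴.
Web: 24 × 190, A = 4 560 mm², y = 125 mm, Ī = 13 718 000 mm⁴.
Centroid: ȳ = ΣA·y / ΣA = 68.59 mm.
Transfer each piece to the centroidal x-axis using Ī + A·d² with d = y − 68.59:
  flange: d = -53.59 mm → contributes +14 144 931 mm⁴
  web: d = 56.41 mm → contributes +28 228 454 mm⁴
Total I = 42 373 385 mm⁴.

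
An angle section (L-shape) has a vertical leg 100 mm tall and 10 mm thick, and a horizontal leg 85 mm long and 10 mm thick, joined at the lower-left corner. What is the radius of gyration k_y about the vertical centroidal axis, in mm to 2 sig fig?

Treat the section as a set of non-overlapping primitives; coordinates are from the bounding-box lower-left.
Vertical leg: 10 × 100, A = 1 000 mm², x = 5 mm, Ī = 8 333 mm⁴.
Horizontal leg (remainder): 75 × 10, A = 750 mm², x = 47.5 mm, Ī = 351 563 mm⁴.
Centroid: x̄ = ΣA·x / ΣA = 23.21 mm.
Transfer each piece to the vertical centroidal axis using Ī + A·d² with d = x − 23.21:
  vertical leg: d = -18.21 mm → contributes +340 094 mm⁴
  horizontal leg (remainder): d = 24.29 mm → contributes +793 909 mm⁴
Total I = 1 134 003 mm⁴.
Radius of gyration: k = √(I/A) = √(1 134 003 / 1 750) = 25.46 mm.

k_y ≈ 25 mm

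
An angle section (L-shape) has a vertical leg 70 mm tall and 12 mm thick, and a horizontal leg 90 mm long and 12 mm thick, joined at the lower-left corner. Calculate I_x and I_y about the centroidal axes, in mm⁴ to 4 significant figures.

Break the section into simple shapes (no overlaps), measuring from the bottom-left corner of the bounding box.
Vertical leg: 12 × 70, A = 840 mm², y = 35 mm, Ī = 343 000 mm⁴.
Horizontal leg (remainder): 78 × 12, A = 936 mm², y = 6 mm, Ī = 11 232 mm⁴.
Centroid: ȳ = ΣA·y / ΣA = 19.7162 mm.
Transfer each piece to the centroidal x-axis using Ī + A·d² with d = y − 19.7162:
  vertical leg: d = 15.2838 mm → contributes +539 219 mm⁴
  horizontal leg (remainder): d = -13.7162 mm → contributes +187 326 mm⁴
Total I = 726 545 mm⁴.
For the y-axis: x̄ = 29.7162 mm.
Repeating about the centroidal y-axis gives I_y = 1 381 105 mm⁴.

I_x ≈ 7.265 × 10⁵ mm⁴, I_y ≈ 1.381 × 10⁶ mm⁴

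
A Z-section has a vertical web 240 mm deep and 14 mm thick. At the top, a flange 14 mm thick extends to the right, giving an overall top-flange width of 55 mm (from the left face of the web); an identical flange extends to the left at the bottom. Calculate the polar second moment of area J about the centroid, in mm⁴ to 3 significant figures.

Break the section into simple shapes (no overlaps), measuring from the bottom-left corner of the bounding box.
Web: 14 × 240, A = 3 360 mm², y = 120 mm, Ī = 16 128 000 mm⁴.
Top flange (beyond web): 41 × 14, A = 574 mm², y = 233 mm, Ī = 9375.3 mm⁴.
Bottom flange (beyond web): 41 × 14, A = 574 mm², y = 7 mm, Ī = 9375.3 mm⁴.
Centroid: ȳ = ΣA·y / ΣA = 120 mm.
Transfer each piece to the centroidal x-axis using Ī + A·d² with d = y − 120:
  web: d = 0 mm → contributes +16 128 000 mm⁴
  top flange (beyond web): d = 113 mm → contributes +7 338 781 mm⁴
  bottom flange (beyond web): d = -113 mm → contributes +7 338 781 mm⁴
Total I = 30 805 563 mm⁴.
For the y-axis: x̄ = 48 mm.
Repeating about the centroidal y-axis gives I_y = 1 083 871 mm⁴.
Polar second moment: J = I_x + I_y = 31 889 433 mm⁴.

J ≈ 3.19 × 10⁷ mm⁴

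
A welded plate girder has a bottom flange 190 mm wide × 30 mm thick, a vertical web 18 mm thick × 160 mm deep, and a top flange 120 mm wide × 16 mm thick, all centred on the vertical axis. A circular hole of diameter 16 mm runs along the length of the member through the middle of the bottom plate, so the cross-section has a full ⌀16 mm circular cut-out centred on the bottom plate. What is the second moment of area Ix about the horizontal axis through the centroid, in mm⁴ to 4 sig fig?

Ix ≈ 5.898 × 10⁷ mm⁴

Treat the section as a set of non-overlapping primitives; coordinates are from the bounding-box lower-left.
Bottom plate: 190 × 30, A = 5 700 mm², y = 15 mm, Ī = 427 500 mm⁴.
Web plate: 18 × 160, A = 2 880 mm², y = 110 mm, Ī = 6 144 000 mm⁴.
Top plate: 120 × 16, A = 1 920 mm², y = 198 mm, Ī = 40 960 mm⁴.
Hole (subtracted): ⌀16, A = 201.062 mm², y = 15 mm, Ī = 3216.99 mm⁴.
Centroid: ȳ = ΣA·y / ΣA = 75.682 mm.
Transfer each piece to the horizontal axis through the centroid using Ī + A·d² with d = y − 75.682:
  bottom plate: d = -60.682 mm → contributes +21 416 628 mm⁴
  web plate: d = 34.318 mm → contributes +9 535 851 mm⁴
  top plate: d = 122.318 mm → contributes +28 767 418 mm⁴
  hole: d = -60.682 mm → contributes −743 588 mm⁴
Total I = 58 976 310 mm⁴.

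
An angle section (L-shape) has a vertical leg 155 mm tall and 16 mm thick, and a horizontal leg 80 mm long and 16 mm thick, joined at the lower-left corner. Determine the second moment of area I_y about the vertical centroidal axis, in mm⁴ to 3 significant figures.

Break the section into simple shapes (no overlaps), measuring from the bottom-left corner of the bounding box.
Vertical leg: 16 × 155, A = 2 480 mm², x = 8 mm, Ī = 52 907 mm⁴.
Horizontal leg (remainder): 64 × 16, A = 1 024 mm², x = 48 mm, Ī = 349 525 mm⁴.
Centroid: x̄ = ΣA·x / ΣA = 19.689 mm.
Transfer each piece to the vertical centroidal axis using Ī + A·d² with d = x − 19.689:
  vertical leg: d = -11.689 mm → contributes +391 785 mm⁴
  horizontal leg (remainder): d = 28.311 mm → contributes +1 170 246 mm⁴
Total I = 1 562 030 mm⁴.

I_y ≈ 1.56 × 10⁶ mm⁴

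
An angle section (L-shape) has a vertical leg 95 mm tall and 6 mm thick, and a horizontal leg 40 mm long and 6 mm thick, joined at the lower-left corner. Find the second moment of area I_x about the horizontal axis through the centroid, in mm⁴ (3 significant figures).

Break the section into simple shapes (no overlaps), measuring from the bottom-left corner of the bounding box.
Vertical leg: 6 × 95, A = 570 mm², y = 47.5 mm, Ī = 428 688 mm⁴.
Horizontal leg (remainder): 34 × 6, A = 204 mm², y = 3 mm, Ī = 612 mm⁴.
Centroid: ȳ = ΣA·y / ΣA = 35.771 mm.
Transfer each piece to the horizontal axis through the centroid using Ī + A·d² with d = y − 35.771:
  vertical leg: d = 11.729 mm → contributes +507 098 mm⁴
  horizontal leg (remainder): d = -32.771 mm → contributes +219 700 mm⁴
Total I = 726 798 mm⁴.

I_x ≈ 7.27 × 10⁵ mm⁴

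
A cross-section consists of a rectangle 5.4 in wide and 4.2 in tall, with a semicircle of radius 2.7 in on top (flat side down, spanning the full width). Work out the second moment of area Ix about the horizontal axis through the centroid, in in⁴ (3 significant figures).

Split into non-overlapping primitives; take the origin at the lower-left of the bounding box.
Rectangular body: 5.4 × 4.2, A = 22.68 in², y = 2.1 in, Ī = 33.34 in⁴.
Semicircular cap: semicircle r = 2.7, A = 11.451 in², y = 5.3459 in, Ī = 5.8329 in⁴.
Centroid: ȳ = ΣA·y / ΣA = 3.189 in.
Transfer each piece to the horizontal axis through the centroid using Ī + A·d² with d = y − 3.189:
  rectangular body: d = -1.089 in → contributes +60.237 in⁴
  semicircular cap: d = 2.1569 in → contributes +59.106 in⁴
Total I = 119.34 in⁴.

Ix ≈ 119 in⁴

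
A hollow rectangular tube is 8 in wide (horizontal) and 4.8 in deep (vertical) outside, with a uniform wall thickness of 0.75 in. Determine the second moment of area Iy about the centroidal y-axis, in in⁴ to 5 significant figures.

Iy ≈ 129.28 in⁴

Break the section into simple shapes (no overlaps), measuring from the bottom-left corner of the bounding box.
Outer rectangle: 8 × 4.8, A = 38.4 in², x = 4 in, Ī = 204.8 in⁴.
Inner void (subtracted): 6.5 × 3.3, A = 21.45 in², x = 4 in, Ī = 75.52188 in⁴.
By symmetry the centroid is at mid-width, x̄ = 4 in.
All pieces are centred on the centroidal y-axis, so I = ΣĪ (holes subtracted) = 129.2781 in⁴.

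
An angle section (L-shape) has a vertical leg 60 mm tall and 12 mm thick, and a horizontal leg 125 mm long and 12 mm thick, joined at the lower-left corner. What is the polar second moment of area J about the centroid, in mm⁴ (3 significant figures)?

Treat the section as a set of non-overlapping primitives; coordinates are from the bounding-box lower-left.
Vertical leg: 12 × 60, A = 720 mm², y = 30 mm, Ī = 216 000 mm⁴.
Horizontal leg (remainder): 113 × 12, A = 1 356 mm², y = 6 mm, Ī = 16 272 mm⁴.
Centroid: ȳ = ΣA·y / ΣA = 14.324 mm.
Transfer each piece to the centroidal x-axis using Ī + A·d² with d = y − 14.324:
  vertical leg: d = 15.676 mm → contributes +392 937 mm⁴
  horizontal leg (remainder): d = -8.3237 mm → contributes +110 221 mm⁴
Total I = 503 158 mm⁴.
For the y-axis: x̄ = 46.824 mm.
Repeating about the centroidal y-axis gives I_y = 3 288 603 mm⁴.
Polar second moment: J = I_x + I_y = 3 791 762 mm⁴.

J ≈ 3.79 × 10⁶ mm⁴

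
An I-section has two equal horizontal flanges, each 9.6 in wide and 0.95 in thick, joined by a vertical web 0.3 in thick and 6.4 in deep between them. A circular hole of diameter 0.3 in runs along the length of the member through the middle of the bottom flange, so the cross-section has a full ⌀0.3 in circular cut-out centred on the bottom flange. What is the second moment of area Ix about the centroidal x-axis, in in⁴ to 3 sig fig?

Ix ≈ 253 in⁴

Decompose the section into non-overlapping parts with the origin at the bottom-left of its bounding rectangle.
Bottom flange: 9.6 × 0.95, A = 9.12 in², y = 0.475 in, Ī = 0.6859 in⁴.
Web: 0.3 × 6.4, A = 1.92 in², y = 4.15 in, Ī = 6.5536 in⁴.
Top flange: 9.6 × 0.95, A = 9.12 in², y = 7.825 in, Ī = 0.6859 in⁴.
Hole (subtracted): ⌀0.3, A = 0.070686 in², y = 0.475 in, Ī = 0.00039761 in⁴.
Centroid: ȳ = ΣA·y / ΣA = 4.1629 in.
Transfer each piece to the centroidal x-axis using Ī + A·d² with d = y − 4.1629:
  bottom flange: d = -3.6879 in → contributes +124.73 in⁴
  web: d = -0.012931 in → contributes +6.5539 in⁴
  top flange: d = 3.6621 in → contributes +122.99 in⁴
  hole: d = -3.6879 in → contributes −0.96178 in⁴
Total I = 253.31 in⁴.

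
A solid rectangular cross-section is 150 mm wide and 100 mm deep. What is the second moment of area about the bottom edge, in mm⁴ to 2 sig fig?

The section: 150 × 100, A = 15 000 mm², y = 50 mm, Ī = 12 500 000 mm⁴.
Transfer it to the base of the section using Ī + A·d² with d = y − 0:
  the section: d = 50 mm → contributes +50 000 000 mm⁴
Total I = 50 000 000 mm⁴.

I_base ≈ 5.0 × 10⁷ mm⁴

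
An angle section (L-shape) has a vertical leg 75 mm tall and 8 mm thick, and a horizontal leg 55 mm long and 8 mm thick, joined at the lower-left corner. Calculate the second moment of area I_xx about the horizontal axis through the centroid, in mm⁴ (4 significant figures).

I_xx ≈ 5.427 × 10⁵ mm⁴

Split into non-overlapping primitives; take the origin at the lower-left of the bounding box.
Vertical leg: 8 × 75, A = 600 mm², y = 37.5 mm, Ī = 281 250 mm⁴.
Horizontal leg (remainder): 47 × 8, A = 376 mm², y = 4 mm, Ī = 2005.33 mm⁴.
Centroid: ȳ = ΣA·y / ΣA = 24.5943 mm.
Transfer each piece to the horizontal axis through the centroid using Ī + A·d² with d = y − 24.5943:
  vertical leg: d = 12.9057 mm → contributes +381 185 mm⁴
  horizontal leg (remainder): d = -20.5943 mm → contributes +161 476 mm⁴
Total I = 542 661 mm⁴.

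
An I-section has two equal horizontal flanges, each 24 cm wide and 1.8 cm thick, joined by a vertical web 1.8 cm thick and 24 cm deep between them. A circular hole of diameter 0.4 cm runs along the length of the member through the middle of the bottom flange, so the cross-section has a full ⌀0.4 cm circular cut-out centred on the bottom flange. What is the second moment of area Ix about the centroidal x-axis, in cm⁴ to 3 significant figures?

Ix ≈ 1.65 × 10⁴ cm⁴

Treat the section as a set of non-overlapping primitives; coordinates are from the bounding-box lower-left.
Bottom flange: 24 × 1.8, A = 43.2 cm², y = 0.9 cm, Ī = 11.664 cm⁴.
Web: 1.8 × 24, A = 43.2 cm², y = 13.8 cm, Ī = 2073.6 cm⁴.
Top flange: 24 × 1.8, A = 43.2 cm², y = 26.7 cm, Ī = 11.664 cm⁴.
Hole (subtracted): ⌀0.4, A = 0.12566 cm², y = 0.9 cm, Ī = 0.0012566 cm⁴.
Centroid: ȳ = ΣA·y / ΣA = 13.813 cm.
Transfer each piece to the centroidal x-axis using Ī + A·d² with d = y − 13.813:
  bottom flange: d = -12.913 cm → contributes +7214.5 cm⁴
  web: d = -0.01252 cm → contributes +2073.6 cm⁴
  top flange: d = 12.887 cm → contributes +7186.6 cm⁴
  hole: d = -12.913 cm → contributes −20.954 cm⁴
Total I = 16 454 cm⁴.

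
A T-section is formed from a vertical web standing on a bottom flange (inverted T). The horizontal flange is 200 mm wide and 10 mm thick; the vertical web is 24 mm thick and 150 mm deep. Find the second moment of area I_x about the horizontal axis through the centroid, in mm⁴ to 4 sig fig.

Treat the section as a set of non-overlapping primitives; coordinates are from the bounding-box lower-left.
Flange: 200 × 10, A = 2 000 mm², y = 5 mm, Ī = 16666.7 mm⁴.
Web: 24 × 150, A = 3 600 mm², y = 85 mm, Ī = 6 750 000 mm⁴.
Centroid: ȳ = ΣA·y / ΣA = 56.4286 mm.
Transfer each piece to the horizontal axis through the centroid using Ī + A·d² with d = y − 56.4286:
  flange: d = -51.4286 mm → contributes +5 306 463 mm⁴
  web: d = 28.5714 mm → contributes +9 688 776 mm⁴
Total I = 14 995 238 mm⁴.

I_x ≈ 1.500 × 10⁷ mm⁴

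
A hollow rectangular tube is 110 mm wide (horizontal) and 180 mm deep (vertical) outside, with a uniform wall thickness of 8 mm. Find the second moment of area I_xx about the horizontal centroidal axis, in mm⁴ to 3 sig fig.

I_xx ≈ 1.89 × 10⁷ mm⁴

Treat the section as a set of non-overlapping primitives; coordinates are from the bounding-box lower-left.
Outer rectangle: 110 × 180, A = 19 800 mm², y = 90 mm, Ī = 53 460 000 mm⁴.
Inner void (subtracted): 94 × 164, A = 15 416 mm², y = 90 mm, Ī = 34 552 395 mm⁴.
By symmetry the centroid is at mid-height, ȳ = 90 mm.
All pieces are centred on the horizontal centroidal axis, so I = ΣĪ (holes subtracted) = 18 907 605 mm⁴.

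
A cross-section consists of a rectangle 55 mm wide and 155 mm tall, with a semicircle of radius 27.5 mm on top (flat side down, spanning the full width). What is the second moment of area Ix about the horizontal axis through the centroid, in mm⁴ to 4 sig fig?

Treat the section as a set of non-overlapping primitives; coordinates are from the bounding-box lower-left.
Rectangular body: 55 × 155, A = 8 525 mm², y = 77.5 mm, Ī = 17 067 760 mm⁴.
Semicircular cap: semicircle r = 27.5, A = 1187.91 mm², y = 166.671 mm, Ī = 62771.5 mm⁴.
Centroid: ȳ = ΣA·y / ΣA = 88.4059 mm.
Transfer each piece to the horizontal axis through the centroid using Ī + A·d² with d = y − 88.4059:
  rectangular body: d = -10.9059 mm → contributes +18 081 710 mm⁴
  semicircular cap: d = 78.2655 mm → contributes +7 339 324 mm⁴
Total I = 25 421 035 mm⁴.

Ix ≈ 2.542 × 10⁷ mm⁴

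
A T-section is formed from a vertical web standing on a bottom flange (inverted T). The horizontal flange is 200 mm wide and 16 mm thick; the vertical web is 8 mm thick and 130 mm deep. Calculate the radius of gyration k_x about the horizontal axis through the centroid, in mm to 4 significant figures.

k_x ≈ 36.72 mm

Split into non-overlapping primitives; take the origin at the lower-left of the bounding box.
Flange: 200 × 16, A = 3 200 mm², y = 8 mm, Ī = 68266.7 mm⁴.
Web: 8 × 130, A = 1 040 mm², y = 81 mm, Ī = 1 464 667 mm⁴.
Centroid: ȳ = ΣA·y / ΣA = 25.9057 mm.
Transfer each piece to the horizontal axis through the centroid using Ī + A·d² with d = y − 25.9057:
  flange: d = -17.9057 mm → contributes +1 094 227 mm⁴
  web: d = 55.0943 mm → contributes +4 621 468 mm⁴
Total I = 5 715 696 mm⁴.
Radius of gyration: k = √(I/A) = √(5 715 696 / 4 240) = 36.7157 mm.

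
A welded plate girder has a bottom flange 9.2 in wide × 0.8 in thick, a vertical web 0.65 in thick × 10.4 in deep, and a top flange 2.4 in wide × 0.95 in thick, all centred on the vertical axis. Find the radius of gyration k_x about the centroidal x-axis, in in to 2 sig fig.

k_x ≈ 4.4 in

Decompose the section into non-overlapping parts with the origin at the bottom-left of its bounding rectangle.
Bottom plate: 9.2 × 0.8, A = 7.36 in², y = 0.4 in, Ī = 0.3925 in⁴.
Web plate: 0.65 × 10.4, A = 6.76 in², y = 6 in, Ī = 60.93 in⁴.
Top plate: 2.4 × 0.95, A = 2.28 in², y = 11.68 in, Ī = 0.1715 in⁴.
Centroid: ȳ = ΣA·y / ΣA = 4.276 in.
Transfer each piece to the centroidal x-axis using Ī + A·d² with d = y − 4.276:
  bottom plate: d = -3.876 in → contributes +111 in⁴
  web plate: d = 1.724 in → contributes +81.03 in⁴
  top plate: d = 7.399 in → contributes +125 in⁴
Total I = 317 in⁴.
Radius of gyration: k = √(I/A) = √(317 / 16.4) = 4.396 in.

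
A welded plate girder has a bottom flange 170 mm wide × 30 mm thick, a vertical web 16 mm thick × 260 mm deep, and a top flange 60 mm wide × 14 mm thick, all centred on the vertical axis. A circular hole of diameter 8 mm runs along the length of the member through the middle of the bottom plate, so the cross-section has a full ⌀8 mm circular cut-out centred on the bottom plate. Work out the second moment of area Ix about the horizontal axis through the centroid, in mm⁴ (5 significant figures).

Ix ≈ 1.0787 × 10⁸ mm⁴

Break the section into simple shapes (no overlaps), measuring from the bottom-left corner of the bounding box.
Bottom plate: 170 × 30, A = 5 100 mm², y = 15 mm, Ī = 382 500 mm⁴.
Web plate: 16 × 260, A = 4 160 mm², y = 160 mm, Ī = 23 434 667 mm⁴.
Top plate: 60 × 14, A = 840 mm², y = 297 mm, Ī = 13 720 mm⁴.
Hole (subtracted): ⌀8, A = 50.26548 mm², y = 15 mm, Ī = 201.0619 mm⁴.
Centroid: ȳ = ΣA·y / ΣA = 98.59226 mm.
Transfer each piece to the horizontal axis through the centroid using Ī + A·d² with d = y − 98.59226:
  bottom plate: d = -83.59226 mm → contributes +36 019 594 mm⁴
  web plate: d = 61.40774 mm → contributes +39 121 656 mm⁴
  top plate: d = 198.4077 mm → contributes +33 080 851 mm⁴
  hole: d = -83.59226 mm → contributes −351439.4 mm⁴
Total I = 107 870 662 mm⁴.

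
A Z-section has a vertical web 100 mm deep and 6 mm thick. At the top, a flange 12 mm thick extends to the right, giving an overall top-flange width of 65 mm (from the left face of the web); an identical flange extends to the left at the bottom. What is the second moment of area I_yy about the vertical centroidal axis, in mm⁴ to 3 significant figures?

I_yy ≈ 1.91 × 10⁶ mm⁴

Decompose the section into non-overlapping parts with the origin at the bottom-left of its bounding rectangle.
Web: 6 × 100, A = 600 mm², x = 62 mm, Ī = 1 800 mm⁴.
Top flange (beyond web): 59 × 12, A = 708 mm², x = 94.5 mm, Ī = 205 379 mm⁴.
Bottom flange (beyond web): 59 × 12, A = 708 mm², x = 29.5 mm, Ī = 205 379 mm⁴.
Centroid: x̄ = ΣA·x / ΣA = 62 mm.
Transfer each piece to the vertical centroidal axis using Ī + A·d² with d = x − 62:
  web: d = 0 mm → contributes +1 800 mm⁴
  top flange (beyond web): d = 32.5 mm → contributes +953 204 mm⁴
  bottom flange (beyond web): d = -32.5 mm → contributes +953 204 mm⁴
Total I = 1 908 208 mm⁴.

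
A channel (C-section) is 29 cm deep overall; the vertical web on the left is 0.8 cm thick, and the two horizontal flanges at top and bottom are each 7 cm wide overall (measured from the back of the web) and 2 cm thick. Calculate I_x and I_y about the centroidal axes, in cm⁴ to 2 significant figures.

I_x ≈ 6200 cm⁴, I_y ≈ 230 cm⁴

Split into non-overlapping primitives; take the origin at the lower-left of the bounding box.
Web: 0.8 × 29, A = 23.2 cm², y = 14.5 cm, Ī = 1 626 cm⁴.
Top flange (beyond web): 6.2 × 2, A = 12.4 cm², y = 28 cm, Ī = 4.133 cm⁴.
Bottom flange (beyond web): 6.2 × 2, A = 12.4 cm², y = 1 cm, Ī = 4.133 cm⁴.
By symmetry the centroid is at mid-height, ȳ = 14.5 cm.
Transfer each piece to the centroidal x-axis using Ī + A·d² with d = y − 14.5:
  web: d = 0 cm → contributes +1 626 cm⁴
  top flange (beyond web): d = 13.5 cm → contributes +2 264 cm⁴
  bottom flange (beyond web): d = -13.5 cm → contributes +2 264 cm⁴
Total I = 6 154 cm⁴.
For the y-axis: x̄ = 2.208 cm.
Repeating about the centroidal y-axis gives I_y = 227.5 cm⁴.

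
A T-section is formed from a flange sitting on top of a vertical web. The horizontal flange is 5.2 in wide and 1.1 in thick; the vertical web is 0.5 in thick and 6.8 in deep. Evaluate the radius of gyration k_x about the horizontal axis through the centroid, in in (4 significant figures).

Break the section into simple shapes (no overlaps), measuring from the bottom-left corner of the bounding box.
Flange: 5.2 × 1.1, A = 5.72 in², y = 7.35 in, Ī = 0.576767 in⁴.
Web: 0.5 × 6.8, A = 3.4 in², y = 3.4 in, Ī = 13.1013 in⁴.
Centroid: ȳ = ΣA·y / ΣA = 5.87741 in.
Transfer each piece to the horizontal axis through the centroid using Ī + A·d² with d = y − 5.87741:
  flange: d = 1.47259 in → contributes +12.9807 in⁴
  web: d = -2.47741 in → contributes +33.9691 in⁴
Total I = 46.9497 in⁴.
Radius of gyration: k = √(I/A) = √(46.9497 / 9.12) = 2.26892 in.

k_x ≈ 2.269 in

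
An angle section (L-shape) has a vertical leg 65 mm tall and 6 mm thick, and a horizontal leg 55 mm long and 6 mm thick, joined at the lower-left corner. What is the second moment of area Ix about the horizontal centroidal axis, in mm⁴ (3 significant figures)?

Ix ≈ 2.84 × 10⁵ mm⁴

Split into non-overlapping primitives; take the origin at the lower-left of the bounding box.
Vertical leg: 6 × 65, A = 390 mm², y = 32.5 mm, Ī = 137 313 mm⁴.
Horizontal leg (remainder): 49 × 6, A = 294 mm², y = 3 mm, Ī = 882 mm⁴.
Centroid: ȳ = ΣA·y / ΣA = 19.82 mm.
Transfer each piece to the horizontal centroidal axis using Ī + A·d² with d = y − 19.82:
  vertical leg: d = 12.68 mm → contributes +200 016 mm⁴
  horizontal leg (remainder): d = -16.82 mm → contributes +84 060 mm⁴
Total I = 284 076 mm⁴.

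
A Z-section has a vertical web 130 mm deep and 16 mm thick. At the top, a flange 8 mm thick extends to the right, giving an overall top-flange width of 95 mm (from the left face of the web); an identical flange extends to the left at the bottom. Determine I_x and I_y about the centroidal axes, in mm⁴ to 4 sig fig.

Split into non-overlapping primitives; take the origin at the lower-left of the bounding box.
Web: 16 × 130, A = 2 080 mm², y = 65 mm, Ī = 2 929 333 mm⁴.
Top flange (beyond web): 79 × 8, A = 632 mm², y = 126 mm, Ī = 3370.67 mm⁴.
Bottom flange (beyond web): 79 × 8, A = 632 mm², y = 4 mm, Ī = 3370.67 mm⁴.
Centroid: ȳ = ΣA·y / ΣA = 65 mm.
Transfer each piece to the centroidal x-axis using Ī + A·d² with d = y − 65:
  web: d = 0 mm → contributes +2 929 333 mm⁴
  top flange (beyond web): d = 61 mm → contributes +2 355 043 mm⁴
  bottom flange (beyond web): d = -61 mm → contributes +2 355 043 mm⁴
Total I = 7 639 419 mm⁴.
For the y-axis: x̄ = 87 mm.
Repeating about the centroidal y-axis gives I_y = 3 553 659 mm⁴.

I_x ≈ 7.639 × 10⁶ mm⁴, I_y ≈ 3.554 × 10⁶ mm⁴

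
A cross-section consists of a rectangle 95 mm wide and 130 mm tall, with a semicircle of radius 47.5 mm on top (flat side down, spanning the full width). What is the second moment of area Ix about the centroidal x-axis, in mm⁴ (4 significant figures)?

Decompose the section into non-overlapping parts with the origin at the bottom-left of its bounding rectangle.
Rectangular body: 95 × 130, A = 12 350 mm², y = 65 mm, Ī = 17 392 917 mm⁴.
Semicircular cap: semicircle r = 47.5, A = 3544.11 mm², y = 150.16 mm, Ī = 558 736 mm⁴.
Centroid: ȳ = ΣA·y / ΣA = 83.9891 mm.
Transfer each piece to the centroidal x-axis using Ī + A·d² with d = y − 83.9891:
  rectangular body: d = -18.9891 mm → contributes +21 846 158 mm⁴
  semicircular cap: d = 66.1705 mm → contributes +16 076 749 mm⁴
Total I = 37 922 907 mm⁴.

Ix ≈ 3.792 × 10⁷ mm⁴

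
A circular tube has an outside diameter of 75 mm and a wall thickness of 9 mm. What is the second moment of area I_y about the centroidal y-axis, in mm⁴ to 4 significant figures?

I_y ≈ 1.035 × 10⁶ mm⁴

Split into non-overlapping primitives; take the origin at the lower-left of the bounding box.
Outer circle: ⌀75, A = 4417.86 mm², x = 37.5 mm, Ī = 1 553 156 mm⁴.
Bore (subtracted): ⌀57, A = 2551.76 mm², x = 37.5 mm, Ī = 518 166 mm⁴.
By symmetry the centroid is at mid-width, x̄ = 37.5 mm.
All pieces are centred on the centroidal y-axis, so I = ΣĪ (holes subtracted) = 1 034 989 mm⁴.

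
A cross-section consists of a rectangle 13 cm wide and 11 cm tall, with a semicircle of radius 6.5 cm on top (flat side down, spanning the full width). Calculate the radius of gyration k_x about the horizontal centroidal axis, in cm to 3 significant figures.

k_x ≈ 4.75 cm

Break the section into simple shapes (no overlaps), measuring from the bottom-left corner of the bounding box.
Rectangular body: 13 × 11, A = 143 cm², y = 5.5 cm, Ī = 1441.9 cm⁴.
Semicircular cap: semicircle r = 6.5, A = 66.366 cm², y = 13.759 cm, Ī = 195.92 cm⁴.
Centroid: ȳ = ΣA·y / ΣA = 8.1179 cm.
Transfer each piece to the horizontal centroidal axis using Ī + A·d² with d = y − 8.1179:
  rectangular body: d = -2.6179 cm → contributes +2421.9 cm⁴
  semicircular cap: d = 5.6408 cm → contributes +2307.6 cm⁴
Total I = 4729.5 cm⁴.
Radius of gyration: k = √(I/A) = √(4729.5 / 209.37) = 4.7529 cm.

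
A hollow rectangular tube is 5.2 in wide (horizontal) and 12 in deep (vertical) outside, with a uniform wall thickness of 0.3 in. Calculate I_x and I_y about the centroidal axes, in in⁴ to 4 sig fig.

I_x ≈ 180.9 in⁴, I_y ≈ 48.14 in⁴

Treat the section as a set of non-overlapping primitives; coordinates are from the bounding-box lower-left.
Outer rectangle: 5.2 × 12, A = 62.4 in², y = 6 in, Ī = 748.8 in⁴.
Inner void (subtracted): 4.6 × 11.4, A = 52.44 in², y = 6 in, Ī = 567.925 in⁴.
By symmetry the centroid is at mid-height, ȳ = 6 in.
All pieces are centred on the centroidal x-axis, so I = ΣĪ (holes subtracted) = 180.875 in⁴.
Repeating about the centroidal y-axis gives I_y = 48.1388 in⁴.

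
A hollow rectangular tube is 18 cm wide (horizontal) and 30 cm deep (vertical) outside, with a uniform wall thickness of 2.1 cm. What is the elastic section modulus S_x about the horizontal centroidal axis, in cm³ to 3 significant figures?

Treat the section as a set of non-overlapping primitives; coordinates are from the bounding-box lower-left.
Outer rectangle: 18 × 30, A = 540 cm², y = 15 cm, Ī = 40 500 cm⁴.
Inner void (subtracted): 13.8 × 25.8, A = 356.04 cm², y = 15 cm, Ī = 19 750 cm⁴.
By symmetry the centroid is at mid-height, ȳ = 15 cm.
All pieces are centred on the horizontal centroidal axis, so I = ΣĪ (holes subtracted) = 20 750 cm⁴.
Extreme fibre distance c = 15 cm; S = I/c = 1383.4 cm³.

S_x ≈ 1380 cm³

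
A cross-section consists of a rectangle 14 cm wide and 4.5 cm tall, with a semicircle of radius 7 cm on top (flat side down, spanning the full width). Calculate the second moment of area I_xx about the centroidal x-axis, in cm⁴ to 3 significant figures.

I_xx ≈ 1310 cm⁴

Treat the section as a set of non-overlapping primitives; coordinates are from the bounding-box lower-left.
Rectangular body: 14 × 4.5, A = 63 cm², y = 2.25 cm, Ī = 106.31 cm⁴.
Semicircular cap: semicircle r = 7, A = 76.969 cm², y = 7.4709 cm, Ī = 263.53 cm⁴.
Centroid: ȳ = ΣA·y / ΣA = 5.121 cm.
Transfer each piece to the centroidal x-axis using Ī + A·d² with d = y − 5.121:
  rectangular body: d = -2.871 cm → contributes +625.59 cm⁴
  semicircular cap: d = 2.3499 cm → contributes +688.56 cm⁴
Total I = 1314.1 cm⁴.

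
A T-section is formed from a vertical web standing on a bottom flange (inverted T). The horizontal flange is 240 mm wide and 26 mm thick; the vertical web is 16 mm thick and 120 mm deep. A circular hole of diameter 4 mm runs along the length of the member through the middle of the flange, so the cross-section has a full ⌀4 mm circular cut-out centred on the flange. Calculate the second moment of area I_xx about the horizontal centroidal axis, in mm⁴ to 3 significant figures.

Break the section into simple shapes (no overlaps), measuring from the bottom-left corner of the bounding box.
Flange: 240 × 26, A = 6 240 mm², y = 13 mm, Ī = 351 520 mm⁴.
Web: 16 × 120, A = 1 920 mm², y = 86 mm, Ī = 2 304 000 mm⁴.
Hole (subtracted): ⌀4, A = 12.566 mm², y = 13 mm, Ī = 12.566 mm⁴.
Centroid: ȳ = ΣA·y / ΣA = 30.203 mm.
Transfer each piece to the horizontal centroidal axis using Ī + A·d² with d = y − 30.203:
  flange: d = -17.203 mm → contributes +2 198 198 mm⁴
  web: d = 55.797 mm → contributes +8 281 554 mm⁴
  hole: d = -17.203 mm → contributes −3731.5 mm⁴
Total I = 10 476 020 mm⁴.

I_xx ≈ 1.05 × 10⁷ mm⁴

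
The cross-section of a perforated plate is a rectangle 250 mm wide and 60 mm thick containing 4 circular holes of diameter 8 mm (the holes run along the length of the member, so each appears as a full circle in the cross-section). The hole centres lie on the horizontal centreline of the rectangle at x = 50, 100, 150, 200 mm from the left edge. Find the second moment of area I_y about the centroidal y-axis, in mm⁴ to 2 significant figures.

I_y ≈ 7.7 × 10⁷ mm⁴

Decompose the section into non-overlapping parts with the origin at the bottom-left of its bounding rectangle.
Plate: 250 × 60, A = 15 000 mm², x = 125 mm, Ī = 78 125 000 mm⁴.
Hole 1 (subtracted): ⌀8, A = 50.27 mm², x = 50 mm, Ī = 201.1 mm⁴.
Hole 2 (subtracted): ⌀8, A = 50.27 mm², x = 100 mm, Ī = 201.1 mm⁴.
Hole 3 (subtracted): ⌀8, A = 50.27 mm², x = 150 mm, Ī = 201.1 mm⁴.
Hole 4 (subtracted): ⌀8, A = 50.27 mm², x = 200 mm, Ī = 201.1 mm⁴.
By symmetry the centroid is at mid-width, x̄ = 125 mm.
Transfer each piece to the centroidal y-axis using Ī + A·d² with d = x − 125:
  plate: d = 0 mm → contributes +78 125 000 mm⁴
  hole 1: d = -75 mm → contributes −282 944 mm⁴
  hole 2: d = -25 mm → contributes −31 617 mm⁴
  hole 3: d = 25 mm → contributes −31 617 mm⁴
  hole 4: d = 75 mm → contributes −282 944 mm⁴
Total I = 77 495 877 mm⁴.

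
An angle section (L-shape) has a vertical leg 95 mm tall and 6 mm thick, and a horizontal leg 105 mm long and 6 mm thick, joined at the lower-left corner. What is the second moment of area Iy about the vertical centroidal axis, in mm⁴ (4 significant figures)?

Iy ≈ 1.289 × 10⁶ mm⁴

Decompose the section into non-overlapping parts with the origin at the bottom-left of its bounding rectangle.
Vertical leg: 6 × 95, A = 570 mm², x = 3 mm, Ī = 1 710 mm⁴.
Horizontal leg (remainder): 99 × 6, A = 594 mm², x = 55.5 mm, Ī = 485 150 mm⁴.
Centroid: x̄ = ΣA·x / ΣA = 29.7912 mm.
Transfer each piece to the vertical centroidal axis using Ī + A·d² with d = x − 29.7912:
  vertical leg: d = -26.7912 mm → contributes +410 839 mm⁴
  horizontal leg (remainder): d = 25.7088 mm → contributes +877 748 mm⁴
Total I = 1 288 587 mm⁴.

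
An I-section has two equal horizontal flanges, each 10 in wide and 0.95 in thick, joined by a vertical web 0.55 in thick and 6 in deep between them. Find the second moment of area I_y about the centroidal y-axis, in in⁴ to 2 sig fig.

Decompose the section into non-overlapping parts with the origin at the bottom-left of its bounding rectangle.
Bottom flange: 10 × 0.95, A = 9.5 in², x = 5 in, Ī = 79.17 in⁴.
Web: 0.55 × 6, A = 3.3 in², x = 5 in, Ī = 0.08319 in⁴.
Top flange: 10 × 0.95, A = 9.5 in², x = 5 in, Ī = 79.17 in⁴.
By symmetry the centroid is at mid-width, x̄ = 5 in.
All pieces are centred on the centroidal y-axis, so I = ΣĪ = 158.4 in⁴.

I_y ≈ 160 in⁴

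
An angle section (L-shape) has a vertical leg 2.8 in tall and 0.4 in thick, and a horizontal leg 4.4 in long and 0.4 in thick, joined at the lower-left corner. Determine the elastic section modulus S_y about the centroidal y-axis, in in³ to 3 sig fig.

Treat the section as a set of non-overlapping primitives; coordinates are from the bounding-box lower-left.
Vertical leg: 0.4 × 2.8, A = 1.12 in², x = 0.2 in, Ī = 0.014933 in⁴.
Horizontal leg (remainder): 4 × 0.4, A = 1.6 in², x = 2.4 in, Ī = 2.1333 in⁴.
Centroid: x̄ = ΣA·x / ΣA = 1.4941 in.
Transfer each piece to the centroidal y-axis using Ī + A·d² with d = x − 1.4941:
  vertical leg: d = -1.2941 in → contributes +1.8906 in⁴
  horizontal leg (remainder): d = 0.90588 in → contributes +3.4463 in⁴
Total I = 5.337 in⁴.
Extreme fibre distance c = 2.9059 in; S = I/c = 1.8366 in³.

S_y ≈ 1.84 in³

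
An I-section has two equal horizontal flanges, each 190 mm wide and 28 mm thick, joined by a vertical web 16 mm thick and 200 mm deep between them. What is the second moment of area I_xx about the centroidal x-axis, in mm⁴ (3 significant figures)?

Break the section into simple shapes (no overlaps), measuring from the bottom-left corner of the bounding box.
Bottom flange: 190 × 28, A = 5 320 mm², y = 14 mm, Ī = 347 573 mm⁴.
Web: 16 × 200, A = 3 200 mm², y = 128 mm, Ī = 10 666 667 mm⁴.
Top flange: 190 × 28, A = 5 320 mm², y = 242 mm, Ī = 347 573 mm⁴.
By symmetry the centroid is at mid-height, ȳ = 128 mm.
Transfer each piece to the centroidal x-axis using Ī + A·d² with d = y − 128:
  bottom flange: d = -114 mm → contributes +69 486 293 mm⁴
  web: d = 0 mm → contributes +10 666 667 mm⁴
  top flange: d = 114 mm → contributes +69 486 293 mm⁴
Total I = 149 639 253 mm⁴.

I_xx ≈ 1.50 × 10⁸ mm⁴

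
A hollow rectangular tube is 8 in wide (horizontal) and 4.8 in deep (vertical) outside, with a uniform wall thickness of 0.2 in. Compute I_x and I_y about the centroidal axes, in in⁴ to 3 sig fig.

I_x ≈ 19.8 in⁴, I_y ≈ 43.8 in⁴

Split into non-overlapping primitives; take the origin at the lower-left of the bounding box.
Outer rectangle: 8 × 4.8, A = 38.4 in², y = 2.4 in, Ī = 73.728 in⁴.
Inner void (subtracted): 7.6 × 4.4, A = 33.44 in², y = 2.4 in, Ī = 53.95 in⁴.
By symmetry the centroid is at mid-height, ȳ = 2.4 in.
All pieces are centred on the centroidal x-axis, so I = ΣĪ (holes subtracted) = 19.778 in⁴.
Repeating about the centroidal y-axis gives I_y = 43.842 in⁴.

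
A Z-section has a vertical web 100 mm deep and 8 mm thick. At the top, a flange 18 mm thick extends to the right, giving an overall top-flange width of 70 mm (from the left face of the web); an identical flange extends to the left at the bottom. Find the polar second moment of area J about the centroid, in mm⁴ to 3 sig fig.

J ≈ 7.93 × 10⁶ mm⁴

Decompose the section into non-overlapping parts with the origin at the bottom-left of its bounding rectangle.
Web: 8 × 100, A = 800 mm², y = 50 mm, Ī = 666 667 mm⁴.
Top flange (beyond web): 62 × 18, A = 1 116 mm², y = 91 mm, Ī = 30 132 mm⁴.
Bottom flange (beyond web): 62 × 18, A = 1 116 mm², y = 9 mm, Ī = 30 132 mm⁴.
Centroid: ȳ = ΣA·y / ΣA = 50 mm.
Transfer each piece to the centroidal x-axis using Ī + A·d² with d = y − 50:
  web: d = 0 mm → contributes +666 667 mm⁴
  top flange (beyond web): d = 41 mm → contributes +1 906 128 mm⁴
  bottom flange (beyond web): d = -41 mm → contributes +1 906 128 mm⁴
Total I = 4 478 923 mm⁴.
For the y-axis: x̄ = 66 mm.
Repeating about the centroidal y-axis gives I_y = 3 453 451 mm⁴.
Polar second moment: J = I_x + I_y = 7 932 373 mm⁴.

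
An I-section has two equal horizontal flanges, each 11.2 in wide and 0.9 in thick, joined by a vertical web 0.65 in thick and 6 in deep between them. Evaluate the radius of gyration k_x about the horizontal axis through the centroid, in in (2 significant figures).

Break the section into simple shapes (no overlaps), measuring from the bottom-left corner of the bounding box.
Bottom flange: 11.2 × 0.9, A = 10.08 in², y = 0.45 in, Ī = 0.6804 in⁴.
Web: 0.65 × 6, A = 3.9 in², y = 3.9 in, Ī = 11.7 in⁴.
Top flange: 11.2 × 0.9, A = 10.08 in², y = 7.35 in, Ī = 0.6804 in⁴.
By symmetry the centroid is at mid-height, ȳ = 3.9 in.
Transfer each piece to the horizontal axis through the centroid using Ī + A·d² with d = y − 3.9:
  bottom flange: d = -3.45 in → contributes +120.7 in⁴
  web: d = 0 in → contributes +11.7 in⁴
  top flange: d = 3.45 in → contributes +120.7 in⁴
Total I = 253 in⁴.
Radius of gyration: k = √(I/A) = √(253 / 24.06) = 3.243 in.

k_x ≈ 3.2 in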